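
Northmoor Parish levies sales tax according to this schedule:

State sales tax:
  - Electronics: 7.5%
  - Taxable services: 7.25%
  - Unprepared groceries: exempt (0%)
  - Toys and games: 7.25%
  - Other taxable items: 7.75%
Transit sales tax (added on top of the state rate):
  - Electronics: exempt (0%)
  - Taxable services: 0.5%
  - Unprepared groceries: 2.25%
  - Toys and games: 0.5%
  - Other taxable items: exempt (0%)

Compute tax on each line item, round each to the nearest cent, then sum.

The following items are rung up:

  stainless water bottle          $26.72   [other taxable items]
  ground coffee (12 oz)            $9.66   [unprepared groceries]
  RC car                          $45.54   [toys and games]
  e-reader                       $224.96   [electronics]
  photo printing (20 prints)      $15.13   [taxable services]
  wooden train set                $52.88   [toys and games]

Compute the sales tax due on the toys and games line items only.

RC car $45.54: toys and games → 7.25% + 0.5% transit = 7.75% → $3.53
Wooden train set $52.88: toys and games → 7.25% + 0.5% transit = 7.75% → $4.10
Tax on toys and games = $3.53 + $4.10 = $7.63

$7.63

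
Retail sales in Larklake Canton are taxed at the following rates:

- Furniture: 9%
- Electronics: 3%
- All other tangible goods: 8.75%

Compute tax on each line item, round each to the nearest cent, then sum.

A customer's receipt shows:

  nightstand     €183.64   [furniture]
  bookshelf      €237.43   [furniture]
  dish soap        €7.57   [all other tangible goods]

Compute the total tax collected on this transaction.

Nightstand €183.64: furniture → 9% → €16.53
Bookshelf €237.43: furniture → 9% → €21.37
Dish soap €7.57: all other tangible goods → 8.75% → €0.66
Total tax = €16.53 + €21.37 + €0.66 = €38.56

€38.56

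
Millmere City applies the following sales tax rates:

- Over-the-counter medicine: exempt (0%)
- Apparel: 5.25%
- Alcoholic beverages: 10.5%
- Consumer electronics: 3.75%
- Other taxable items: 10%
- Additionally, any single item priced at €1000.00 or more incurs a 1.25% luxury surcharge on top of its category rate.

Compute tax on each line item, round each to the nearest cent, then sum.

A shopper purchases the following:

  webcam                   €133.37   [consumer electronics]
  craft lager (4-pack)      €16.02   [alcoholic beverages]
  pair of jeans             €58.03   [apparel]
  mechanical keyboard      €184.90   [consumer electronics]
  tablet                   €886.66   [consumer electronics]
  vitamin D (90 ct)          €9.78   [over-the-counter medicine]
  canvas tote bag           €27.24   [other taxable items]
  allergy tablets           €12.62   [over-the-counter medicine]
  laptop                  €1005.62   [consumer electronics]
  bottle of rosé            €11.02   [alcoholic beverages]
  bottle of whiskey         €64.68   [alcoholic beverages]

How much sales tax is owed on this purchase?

Webcam €133.37: consumer electronics → 3.75% → €5.00
Craft lager (4-pack) €16.02: alcoholic beverages → 10.5% → €1.68
Pair of jeans €58.03: apparel → 5.25% → €3.05
Mechanical keyboard €184.90: consumer electronics → 3.75% → €6.93
Tablet €886.66: consumer electronics → 3.75% → €33.25
Vitamin D (90 ct) €9.78: over-the-counter medicine → 0% → €0.00
Canvas tote bag €27.24: other taxable items → 10% → €2.72
Allergy tablets €12.62: over-the-counter medicine → 0% → €0.00
Laptop €1005.62: consumer electronics → 3.75% + 1.25% surcharge = 5% → €50.28
Bottle of rosé €11.02: alcoholic beverages → 10.5% → €1.16
Bottle of whiskey €64.68: alcoholic beverages → 10.5% → €6.79
Total tax = €5.00 + €1.68 + €3.05 + €6.93 + €33.25 + €2.72 + €50.28 + €1.16 + €6.79 = €110.86

€110.86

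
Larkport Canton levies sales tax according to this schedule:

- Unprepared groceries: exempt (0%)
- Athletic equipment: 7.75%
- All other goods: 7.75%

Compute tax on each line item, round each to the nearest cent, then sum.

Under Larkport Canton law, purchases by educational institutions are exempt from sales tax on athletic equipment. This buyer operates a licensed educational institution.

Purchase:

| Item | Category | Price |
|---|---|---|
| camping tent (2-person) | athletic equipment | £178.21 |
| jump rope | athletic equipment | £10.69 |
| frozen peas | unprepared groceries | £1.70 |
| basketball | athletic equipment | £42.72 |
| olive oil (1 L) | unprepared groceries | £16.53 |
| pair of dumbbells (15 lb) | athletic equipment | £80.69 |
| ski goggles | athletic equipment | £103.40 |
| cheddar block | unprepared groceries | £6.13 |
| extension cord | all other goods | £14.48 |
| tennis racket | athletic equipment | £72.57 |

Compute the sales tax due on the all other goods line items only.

£1.12

Extension cord £14.48: all other goods → 7.75% → £1.12
Tax on all other goods = £1.12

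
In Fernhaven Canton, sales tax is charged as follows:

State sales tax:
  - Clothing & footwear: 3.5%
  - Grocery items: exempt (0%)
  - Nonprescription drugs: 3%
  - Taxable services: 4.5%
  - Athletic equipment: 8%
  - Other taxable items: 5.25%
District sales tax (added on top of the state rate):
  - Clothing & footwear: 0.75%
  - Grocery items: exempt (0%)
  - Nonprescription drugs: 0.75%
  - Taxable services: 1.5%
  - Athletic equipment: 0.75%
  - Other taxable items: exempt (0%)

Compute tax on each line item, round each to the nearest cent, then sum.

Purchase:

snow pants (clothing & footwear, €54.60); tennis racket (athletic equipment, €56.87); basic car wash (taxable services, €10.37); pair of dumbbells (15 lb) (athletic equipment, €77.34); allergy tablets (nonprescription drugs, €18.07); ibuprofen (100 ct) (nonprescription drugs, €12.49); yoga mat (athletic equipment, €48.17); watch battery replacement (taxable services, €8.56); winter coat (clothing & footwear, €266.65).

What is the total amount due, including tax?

Snow pants €54.60: clothing & footwear → 3.5% + 0.75% district = 4.25% → €2.32
Tennis racket €56.87: athletic equipment → 8% + 0.75% district = 8.75% → €4.98
Basic car wash €10.37: taxable services → 4.5% + 1.5% district = 6% → €0.62
Pair of dumbbells (15 lb) €77.34: athletic equipment → 8% + 0.75% district = 8.75% → €6.77
Allergy tablets €18.07: nonprescription drugs → 3% + 0.75% district = 3.75% → €0.68
Ibuprofen (100 ct) €12.49: nonprescription drugs → 3% + 0.75% district = 3.75% → €0.47
Yoga mat €48.17: athletic equipment → 8% + 0.75% district = 8.75% → €4.21
Watch battery replacement €8.56: taxable services → 4.5% + 1.5% district = 6% → €0.51
Winter coat €266.65: clothing & footwear → 3.5% + 0.75% district = 4.25% → €11.33
Subtotal = €553.12; tax = €31.89; total due = €585.01

€585.01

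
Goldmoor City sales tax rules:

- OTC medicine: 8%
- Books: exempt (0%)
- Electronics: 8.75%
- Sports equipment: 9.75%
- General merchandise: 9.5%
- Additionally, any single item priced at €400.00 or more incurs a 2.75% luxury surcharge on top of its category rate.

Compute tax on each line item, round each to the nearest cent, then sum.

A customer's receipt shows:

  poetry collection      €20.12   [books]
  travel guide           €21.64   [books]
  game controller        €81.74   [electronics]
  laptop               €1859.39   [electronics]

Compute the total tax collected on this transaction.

€220.98

Poetry collection €20.12: books → 0% → €0.00
Travel guide €21.64: books → 0% → €0.00
Game controller €81.74: electronics → 8.75% → €7.15
Laptop €1859.39: electronics → 8.75% + 2.75% surcharge = 11.5% → €213.83
Total tax = €7.15 + €213.83 = €220.98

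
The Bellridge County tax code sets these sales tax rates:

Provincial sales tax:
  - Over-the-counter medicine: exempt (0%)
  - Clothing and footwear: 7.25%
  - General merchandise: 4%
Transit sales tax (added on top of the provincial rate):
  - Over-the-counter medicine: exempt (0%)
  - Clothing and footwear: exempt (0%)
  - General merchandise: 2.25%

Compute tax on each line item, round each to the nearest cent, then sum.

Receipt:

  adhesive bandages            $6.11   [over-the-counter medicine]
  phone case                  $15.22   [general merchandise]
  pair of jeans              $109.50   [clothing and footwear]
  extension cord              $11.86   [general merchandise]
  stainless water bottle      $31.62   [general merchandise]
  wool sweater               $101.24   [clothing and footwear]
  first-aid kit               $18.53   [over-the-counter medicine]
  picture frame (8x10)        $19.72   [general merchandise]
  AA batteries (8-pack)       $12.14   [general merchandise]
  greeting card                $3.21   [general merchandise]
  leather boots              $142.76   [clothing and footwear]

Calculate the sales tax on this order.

$31.49

Adhesive bandages $6.11: over-the-counter medicine → 0% + 0% transit = 0% → $0.00
Phone case $15.22: general merchandise → 4% + 2.25% transit = 6.25% → $0.95
Pair of jeans $109.50: clothing and footwear → 7.25% + 0% transit = 7.25% → $7.94
Extension cord $11.86: general merchandise → 4% + 2.25% transit = 6.25% → $0.74
Stainless water bottle $31.62: general merchandise → 4% + 2.25% transit = 6.25% → $1.98
Wool sweater $101.24: clothing and footwear → 7.25% + 0% transit = 7.25% → $7.34
First-aid kit $18.53: over-the-counter medicine → 0% + 0% transit = 0% → $0.00
Picture frame (8x10) $19.72: general merchandise → 4% + 2.25% transit = 6.25% → $1.23
AA batteries (8-pack) $12.14: general merchandise → 4% + 2.25% transit = 6.25% → $0.76
Greeting card $3.21: general merchandise → 4% + 2.25% transit = 6.25% → $0.20
Leather boots $142.76: clothing and footwear → 7.25% + 0% transit = 7.25% → $10.35
Total tax = $0.95 + $7.94 + $0.74 + $1.98 + $7.34 + $1.23 + $0.76 + $0.20 + $10.35 = $31.49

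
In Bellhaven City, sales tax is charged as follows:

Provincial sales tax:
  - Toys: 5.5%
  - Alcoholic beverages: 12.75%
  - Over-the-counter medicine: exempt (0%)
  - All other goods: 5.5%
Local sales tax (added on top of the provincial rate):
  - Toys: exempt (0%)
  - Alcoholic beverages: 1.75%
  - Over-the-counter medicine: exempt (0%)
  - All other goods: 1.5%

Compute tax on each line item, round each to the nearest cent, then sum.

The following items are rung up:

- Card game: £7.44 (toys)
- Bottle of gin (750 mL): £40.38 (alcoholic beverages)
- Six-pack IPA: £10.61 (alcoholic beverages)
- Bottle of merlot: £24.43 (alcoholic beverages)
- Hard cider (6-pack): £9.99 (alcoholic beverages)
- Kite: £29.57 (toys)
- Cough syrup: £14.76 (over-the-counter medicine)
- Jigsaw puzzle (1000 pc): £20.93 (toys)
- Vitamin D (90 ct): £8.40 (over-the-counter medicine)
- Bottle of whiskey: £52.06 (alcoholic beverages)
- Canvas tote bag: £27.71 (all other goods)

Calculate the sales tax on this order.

£25.07

Card game £7.44: toys → 5.5% + 0% local = 5.5% → £0.41
Bottle of gin (750 mL) £40.38: alcoholic beverages → 12.75% + 1.75% local = 14.5% → £5.86
Six-pack IPA £10.61: alcoholic beverages → 12.75% + 1.75% local = 14.5% → £1.54
Bottle of merlot £24.43: alcoholic beverages → 12.75% + 1.75% local = 14.5% → £3.54
Hard cider (6-pack) £9.99: alcoholic beverages → 12.75% + 1.75% local = 14.5% → £1.45
Kite £29.57: toys → 5.5% + 0% local = 5.5% → £1.63
Cough syrup £14.76: over-the-counter medicine → 0% + 0% local = 0% → £0.00
Jigsaw puzzle (1000 pc) £20.93: toys → 5.5% + 0% local = 5.5% → £1.15
Vitamin D (90 ct) £8.40: over-the-counter medicine → 0% + 0% local = 0% → £0.00
Bottle of whiskey £52.06: alcoholic beverages → 12.75% + 1.75% local = 14.5% → £7.55
Canvas tote bag £27.71: all other goods → 5.5% + 1.5% local = 7% → £1.94
Total tax = £0.41 + £5.86 + £1.54 + £3.54 + £1.45 + £1.63 + £1.15 + £7.55 + £1.94 = £25.07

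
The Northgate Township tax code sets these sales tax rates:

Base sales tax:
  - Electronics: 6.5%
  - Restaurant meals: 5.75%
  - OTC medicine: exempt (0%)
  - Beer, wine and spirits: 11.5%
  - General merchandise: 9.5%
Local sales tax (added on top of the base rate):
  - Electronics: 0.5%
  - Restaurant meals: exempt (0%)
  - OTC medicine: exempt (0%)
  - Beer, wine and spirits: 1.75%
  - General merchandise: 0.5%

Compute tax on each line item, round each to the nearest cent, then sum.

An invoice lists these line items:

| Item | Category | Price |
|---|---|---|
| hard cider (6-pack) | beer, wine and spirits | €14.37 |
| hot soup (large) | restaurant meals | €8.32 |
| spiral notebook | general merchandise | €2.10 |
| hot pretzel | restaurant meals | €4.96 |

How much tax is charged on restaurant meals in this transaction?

€0.77

Hot soup (large) €8.32: restaurant meals → 5.75% + 0% local = 5.75% → €0.48
Hot pretzel €4.96: restaurant meals → 5.75% + 0% local = 5.75% → €0.29
Tax on restaurant meals = €0.48 + €0.29 = €0.77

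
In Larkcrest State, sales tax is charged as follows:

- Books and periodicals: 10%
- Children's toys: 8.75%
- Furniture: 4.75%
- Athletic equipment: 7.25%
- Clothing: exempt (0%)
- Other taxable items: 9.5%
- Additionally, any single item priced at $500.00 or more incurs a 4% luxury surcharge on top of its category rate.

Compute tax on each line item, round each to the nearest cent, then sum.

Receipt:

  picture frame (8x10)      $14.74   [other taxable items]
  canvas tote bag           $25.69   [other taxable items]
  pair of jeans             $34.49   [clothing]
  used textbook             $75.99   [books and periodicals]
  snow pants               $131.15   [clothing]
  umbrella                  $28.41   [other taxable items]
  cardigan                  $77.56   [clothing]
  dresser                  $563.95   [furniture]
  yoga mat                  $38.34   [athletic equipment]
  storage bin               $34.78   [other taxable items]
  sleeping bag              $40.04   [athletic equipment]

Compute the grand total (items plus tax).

Picture frame (8x10) $14.74: other taxable items → 9.5% → $1.40
Canvas tote bag $25.69: other taxable items → 9.5% → $2.44
Pair of jeans $34.49: clothing → 0% → $0.00
Used textbook $75.99: books and periodicals → 10% → $7.60
Snow pants $131.15: clothing → 0% → $0.00
Umbrella $28.41: other taxable items → 9.5% → $2.70
Cardigan $77.56: clothing → 0% → $0.00
Dresser $563.95: furniture → 4.75% + 4% surcharge = 8.75% → $49.35
Yoga mat $38.34: athletic equipment → 7.25% → $2.78
Storage bin $34.78: other taxable items → 9.5% → $3.30
Sleeping bag $40.04: athletic equipment → 7.25% → $2.90
Subtotal = $1065.14; tax = $72.47; total due = $1137.61

$1137.61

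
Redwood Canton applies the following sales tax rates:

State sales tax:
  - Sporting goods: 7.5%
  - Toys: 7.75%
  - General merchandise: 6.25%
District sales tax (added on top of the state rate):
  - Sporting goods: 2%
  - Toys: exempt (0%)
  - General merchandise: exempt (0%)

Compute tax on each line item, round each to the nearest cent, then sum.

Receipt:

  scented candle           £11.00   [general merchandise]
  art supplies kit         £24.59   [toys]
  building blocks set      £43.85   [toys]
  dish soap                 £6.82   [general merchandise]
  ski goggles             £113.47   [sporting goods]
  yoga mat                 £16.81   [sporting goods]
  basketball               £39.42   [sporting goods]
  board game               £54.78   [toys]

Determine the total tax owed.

Scented candle £11.00: general merchandise → 6.25% + 0% district = 6.25% → £0.69
Art supplies kit £24.59: toys → 7.75% + 0% district = 7.75% → £1.91
Building blocks set £43.85: toys → 7.75% + 0% district = 7.75% → £3.40
Dish soap £6.82: general merchandise → 6.25% + 0% district = 6.25% → £0.43
Ski goggles £113.47: sporting goods → 7.5% + 2% district = 9.5% → £10.78
Yoga mat £16.81: sporting goods → 7.5% + 2% district = 9.5% → £1.60
Basketball £39.42: sporting goods → 7.5% + 2% district = 9.5% → £3.74
Board game £54.78: toys → 7.75% + 0% district = 7.75% → £4.25
Total tax = £0.69 + £1.91 + £3.40 + £0.43 + £10.78 + £1.60 + £3.74 + £4.25 = £26.80

£26.80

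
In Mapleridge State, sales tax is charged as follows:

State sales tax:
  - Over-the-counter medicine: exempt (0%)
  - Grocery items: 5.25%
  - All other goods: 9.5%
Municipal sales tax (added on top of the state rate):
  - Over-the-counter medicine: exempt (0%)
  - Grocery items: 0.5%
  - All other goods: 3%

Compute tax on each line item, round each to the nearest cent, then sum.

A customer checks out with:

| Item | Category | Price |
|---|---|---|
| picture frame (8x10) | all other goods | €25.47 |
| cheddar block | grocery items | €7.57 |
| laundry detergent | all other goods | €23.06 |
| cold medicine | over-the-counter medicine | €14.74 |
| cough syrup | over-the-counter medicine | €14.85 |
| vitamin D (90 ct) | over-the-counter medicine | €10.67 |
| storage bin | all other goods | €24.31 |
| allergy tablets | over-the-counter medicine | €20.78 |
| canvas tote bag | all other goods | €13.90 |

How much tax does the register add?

Picture frame (8x10) €25.47: all other goods → 9.5% + 3% municipal = 12.5% → €3.18
Cheddar block €7.57: grocery items → 5.25% + 0.5% municipal = 5.75% → €0.44
Laundry detergent €23.06: all other goods → 9.5% + 3% municipal = 12.5% → €2.88
Cold medicine €14.74: over-the-counter medicine → 0% + 0% municipal = 0% → €0.00
Cough syrup €14.85: over-the-counter medicine → 0% + 0% municipal = 0% → €0.00
Vitamin D (90 ct) €10.67: over-the-counter medicine → 0% + 0% municipal = 0% → €0.00
Storage bin €24.31: all other goods → 9.5% + 3% municipal = 12.5% → €3.04
Allergy tablets €20.78: over-the-counter medicine → 0% + 0% municipal = 0% → €0.00
Canvas tote bag €13.90: all other goods → 9.5% + 3% municipal = 12.5% → €1.74
Total tax = €3.18 + €0.44 + €2.88 + €3.04 + €1.74 = €11.28

€11.28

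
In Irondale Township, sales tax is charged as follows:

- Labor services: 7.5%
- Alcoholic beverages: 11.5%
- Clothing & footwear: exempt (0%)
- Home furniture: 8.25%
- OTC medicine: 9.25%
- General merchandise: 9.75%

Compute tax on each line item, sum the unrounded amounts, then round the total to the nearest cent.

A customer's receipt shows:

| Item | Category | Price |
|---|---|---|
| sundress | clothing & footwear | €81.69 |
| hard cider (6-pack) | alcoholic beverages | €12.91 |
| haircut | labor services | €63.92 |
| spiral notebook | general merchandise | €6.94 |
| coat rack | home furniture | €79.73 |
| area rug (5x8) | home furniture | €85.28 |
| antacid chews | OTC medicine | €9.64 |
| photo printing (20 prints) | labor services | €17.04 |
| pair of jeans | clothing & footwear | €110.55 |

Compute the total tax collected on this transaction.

Sundress €81.69: clothing & footwear → 0% → €0.00
Hard cider (6-pack) €12.91: alcoholic beverages → 11.5% → €1.48465
Haircut €63.92: labor services → 7.5% → €4.794
Spiral notebook €6.94: general merchandise → 9.75% → €0.67665
Coat rack €79.73: home furniture → 8.25% → €6.577725
Area rug (5x8) €85.28: home furniture → 8.25% → €7.0356
Antacid chews €9.64: OTC medicine → 9.25% → €0.8917
Photo printing (20 prints) €17.04: labor services → 7.5% → €1.278
Pair of jeans €110.55: clothing & footwear → 0% → €0.00
Unrounded tax sum = €22.738325 → €22.74

€22.74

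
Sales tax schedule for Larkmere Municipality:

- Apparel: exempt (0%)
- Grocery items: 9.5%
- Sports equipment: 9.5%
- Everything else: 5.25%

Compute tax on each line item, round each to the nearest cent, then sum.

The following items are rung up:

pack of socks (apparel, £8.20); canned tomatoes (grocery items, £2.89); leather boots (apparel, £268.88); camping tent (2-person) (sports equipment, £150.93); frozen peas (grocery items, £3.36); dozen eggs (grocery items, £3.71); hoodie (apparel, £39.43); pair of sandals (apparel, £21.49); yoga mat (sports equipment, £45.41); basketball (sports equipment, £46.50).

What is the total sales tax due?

£24.01

Pack of socks £8.20: apparel → 0% → £0.00
Canned tomatoes £2.89: grocery items → 9.5% → £0.27
Leather boots £268.88: apparel → 0% → £0.00
Camping tent (2-person) £150.93: sports equipment → 9.5% → £14.34
Frozen peas £3.36: grocery items → 9.5% → £0.32
Dozen eggs £3.71: grocery items → 9.5% → £0.35
Hoodie £39.43: apparel → 0% → £0.00
Pair of sandals £21.49: apparel → 0% → £0.00
Yoga mat £45.41: sports equipment → 9.5% → £4.31
Basketball £46.50: sports equipment → 9.5% → £4.42
Total tax = £0.27 + £14.34 + £0.32 + £0.35 + £4.31 + £4.42 = £24.01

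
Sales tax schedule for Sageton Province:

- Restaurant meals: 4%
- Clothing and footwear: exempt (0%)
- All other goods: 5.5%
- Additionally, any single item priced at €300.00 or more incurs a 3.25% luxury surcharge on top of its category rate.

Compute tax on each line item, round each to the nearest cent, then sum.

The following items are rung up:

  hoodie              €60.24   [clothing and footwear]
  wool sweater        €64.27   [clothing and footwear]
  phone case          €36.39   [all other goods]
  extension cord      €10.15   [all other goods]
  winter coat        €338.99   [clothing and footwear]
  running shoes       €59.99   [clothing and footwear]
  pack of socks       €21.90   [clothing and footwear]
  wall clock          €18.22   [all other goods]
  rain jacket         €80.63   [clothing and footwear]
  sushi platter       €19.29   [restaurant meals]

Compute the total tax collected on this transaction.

€15.35

Hoodie €60.24: clothing and footwear → 0% → €0.00
Wool sweater €64.27: clothing and footwear → 0% → €0.00
Phone case €36.39: all other goods → 5.5% → €2.00
Extension cord €10.15: all other goods → 5.5% → €0.56
Winter coat €338.99: clothing and footwear → 0% + 3.25% surcharge = 3.25% → €11.02
Running shoes €59.99: clothing and footwear → 0% → €0.00
Pack of socks €21.90: clothing and footwear → 0% → €0.00
Wall clock €18.22: all other goods → 5.5% → €1.00
Rain jacket €80.63: clothing and footwear → 0% → €0.00
Sushi platter €19.29: restaurant meals → 4% → €0.77
Total tax = €2.00 + €0.56 + €11.02 + €1.00 + €0.77 = €15.35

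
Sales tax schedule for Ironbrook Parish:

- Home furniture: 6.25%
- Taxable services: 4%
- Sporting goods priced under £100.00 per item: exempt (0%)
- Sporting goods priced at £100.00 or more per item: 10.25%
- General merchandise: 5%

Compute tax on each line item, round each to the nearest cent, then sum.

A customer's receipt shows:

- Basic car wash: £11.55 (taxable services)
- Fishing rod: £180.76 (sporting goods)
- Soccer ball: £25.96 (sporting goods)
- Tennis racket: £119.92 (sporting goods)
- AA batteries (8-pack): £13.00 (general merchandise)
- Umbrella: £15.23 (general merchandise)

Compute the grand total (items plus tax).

Basic car wash £11.55: taxable services → 4% → £0.46
Fishing rod £180.76: sporting goods, £100.00 or more → 10.25% → £18.53
Soccer ball £25.96: sporting goods, under £100.00 → 0% → £0.00
Tennis racket £119.92: sporting goods, £100.00 or more → 10.25% → £12.29
AA batteries (8-pack) £13.00: general merchandise → 5% → £0.65
Umbrella £15.23: general merchandise → 5% → £0.76
Subtotal = £366.42; tax = £32.69; total due = £399.11

£399.11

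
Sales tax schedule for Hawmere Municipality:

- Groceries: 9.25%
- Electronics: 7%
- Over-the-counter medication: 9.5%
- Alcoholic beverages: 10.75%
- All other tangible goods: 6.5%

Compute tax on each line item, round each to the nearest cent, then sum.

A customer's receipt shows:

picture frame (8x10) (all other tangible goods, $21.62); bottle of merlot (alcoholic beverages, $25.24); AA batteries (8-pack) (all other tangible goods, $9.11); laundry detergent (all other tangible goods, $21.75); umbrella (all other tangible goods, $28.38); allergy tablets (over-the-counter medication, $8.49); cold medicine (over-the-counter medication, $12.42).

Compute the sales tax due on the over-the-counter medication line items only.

Allergy tablets $8.49: over-the-counter medication → 9.5% → $0.81
Cold medicine $12.42: over-the-counter medication → 9.5% → $1.18
Tax on over-the-counter medication = $0.81 + $1.18 = $1.99

$1.99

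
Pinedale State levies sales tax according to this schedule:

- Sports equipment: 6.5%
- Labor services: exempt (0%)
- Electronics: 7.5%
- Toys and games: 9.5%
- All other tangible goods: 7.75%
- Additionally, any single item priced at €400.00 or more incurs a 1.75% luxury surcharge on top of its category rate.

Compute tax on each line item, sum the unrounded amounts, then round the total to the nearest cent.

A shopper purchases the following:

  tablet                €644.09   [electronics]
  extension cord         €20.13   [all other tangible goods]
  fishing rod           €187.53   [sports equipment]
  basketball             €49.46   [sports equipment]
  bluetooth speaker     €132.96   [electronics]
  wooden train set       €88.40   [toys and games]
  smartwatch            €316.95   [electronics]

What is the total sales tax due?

Tablet €644.09: electronics → 7.5% + 1.75% surcharge = 9.25% → €59.578325
Extension cord €20.13: all other tangible goods → 7.75% → €1.560075
Fishing rod €187.53: sports equipment → 6.5% → €12.18945
Basketball €49.46: sports equipment → 6.5% → €3.2149
Bluetooth speaker €132.96: electronics → 7.5% → €9.972
Wooden train set €88.40: toys and games → 9.5% → €8.398
Smartwatch €316.95: electronics → 7.5% → €23.77125
Unrounded tax sum = €118.684 → €118.68

€118.68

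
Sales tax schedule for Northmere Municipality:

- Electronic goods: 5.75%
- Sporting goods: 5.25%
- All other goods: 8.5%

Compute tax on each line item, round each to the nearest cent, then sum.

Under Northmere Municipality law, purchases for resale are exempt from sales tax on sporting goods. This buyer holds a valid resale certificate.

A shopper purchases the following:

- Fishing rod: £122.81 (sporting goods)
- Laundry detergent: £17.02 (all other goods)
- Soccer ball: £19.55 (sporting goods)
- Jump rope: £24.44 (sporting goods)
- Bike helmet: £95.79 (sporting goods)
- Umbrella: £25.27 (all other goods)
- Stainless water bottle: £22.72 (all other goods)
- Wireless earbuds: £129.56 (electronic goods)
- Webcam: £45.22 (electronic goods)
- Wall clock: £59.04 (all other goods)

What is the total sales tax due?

Fishing rod £122.81: sporting goods, buyer-exempt → 0% → £0.00
Laundry detergent £17.02: all other goods → 8.5% → £1.45
Soccer ball £19.55: sporting goods, buyer-exempt → 0% → £0.00
Jump rope £24.44: sporting goods, buyer-exempt → 0% → £0.00
Bike helmet £95.79: sporting goods, buyer-exempt → 0% → £0.00
Umbrella £25.27: all other goods → 8.5% → £2.15
Stainless water bottle £22.72: all other goods → 8.5% → £1.93
Wireless earbuds £129.56: electronic goods → 5.75% → £7.45
Webcam £45.22: electronic goods → 5.75% → £2.60
Wall clock £59.04: all other goods → 8.5% → £5.02
Total tax = £1.45 + £2.15 + £1.93 + £7.45 + £2.60 + £5.02 = £20.60

£20.60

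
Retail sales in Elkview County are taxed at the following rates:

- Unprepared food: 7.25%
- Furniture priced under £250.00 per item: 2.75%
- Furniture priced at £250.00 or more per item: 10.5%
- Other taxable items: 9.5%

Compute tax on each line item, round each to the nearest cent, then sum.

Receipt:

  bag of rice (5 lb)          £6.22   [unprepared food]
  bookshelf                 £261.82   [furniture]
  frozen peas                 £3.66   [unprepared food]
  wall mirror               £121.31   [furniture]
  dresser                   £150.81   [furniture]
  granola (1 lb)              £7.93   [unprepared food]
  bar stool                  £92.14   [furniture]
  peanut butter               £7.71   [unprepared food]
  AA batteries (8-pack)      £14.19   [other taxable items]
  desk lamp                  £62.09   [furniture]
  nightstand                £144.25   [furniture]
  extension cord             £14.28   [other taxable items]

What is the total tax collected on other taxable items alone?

AA batteries (8-pack) £14.19: other taxable items → 9.5% → £1.35
Extension cord £14.28: other taxable items → 9.5% → £1.36
Tax on other taxable items = £1.35 + £1.36 = £2.71

£2.71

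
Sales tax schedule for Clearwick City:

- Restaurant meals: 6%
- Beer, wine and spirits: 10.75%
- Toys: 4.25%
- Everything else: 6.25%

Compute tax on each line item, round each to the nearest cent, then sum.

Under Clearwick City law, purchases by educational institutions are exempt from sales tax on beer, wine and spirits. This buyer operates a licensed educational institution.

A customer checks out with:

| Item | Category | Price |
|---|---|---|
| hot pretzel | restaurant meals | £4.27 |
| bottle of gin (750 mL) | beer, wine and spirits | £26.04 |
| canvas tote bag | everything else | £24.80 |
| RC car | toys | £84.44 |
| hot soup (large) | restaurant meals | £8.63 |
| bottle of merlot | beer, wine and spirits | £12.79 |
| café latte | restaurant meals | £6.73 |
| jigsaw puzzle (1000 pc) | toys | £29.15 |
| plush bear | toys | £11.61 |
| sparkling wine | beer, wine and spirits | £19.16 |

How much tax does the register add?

Hot pretzel £4.27: restaurant meals → 6% → £0.26
Bottle of gin (750 mL) £26.04: beer, wine and spirits, buyer-exempt → 0% → £0.00
Canvas tote bag £24.80: everything else → 6.25% → £1.55
RC car £84.44: toys → 4.25% → £3.59
Hot soup (large) £8.63: restaurant meals → 6% → £0.52
Bottle of merlot £12.79: beer, wine and spirits, buyer-exempt → 0% → £0.00
Café latte £6.73: restaurant meals → 6% → £0.40
Jigsaw puzzle (1000 pc) £29.15: toys → 4.25% → £1.24
Plush bear £11.61: toys → 4.25% → £0.49
Sparkling wine £19.16: beer, wine and spirits, buyer-exempt → 0% → £0.00
Total tax = £0.26 + £1.55 + £3.59 + £0.52 + £0.40 + £1.24 + £0.49 = £8.05

£8.05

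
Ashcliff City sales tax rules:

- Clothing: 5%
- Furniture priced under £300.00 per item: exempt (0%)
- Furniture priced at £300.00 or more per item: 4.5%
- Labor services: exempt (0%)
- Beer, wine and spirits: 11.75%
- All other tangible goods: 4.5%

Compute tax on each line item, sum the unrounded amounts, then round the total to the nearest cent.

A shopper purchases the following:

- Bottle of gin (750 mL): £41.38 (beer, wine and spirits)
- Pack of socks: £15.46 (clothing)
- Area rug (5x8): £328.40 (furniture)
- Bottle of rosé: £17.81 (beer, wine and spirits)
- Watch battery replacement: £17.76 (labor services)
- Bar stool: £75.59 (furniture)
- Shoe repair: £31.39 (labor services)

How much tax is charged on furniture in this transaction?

Area rug (5x8) £328.40: furniture, £300.00 or more → 4.5% → £14.778
Bar stool £75.59: furniture, under £300.00 → 0% → £0.00
Tax on furniture: unrounded sum = £14.778 → £14.78

£14.78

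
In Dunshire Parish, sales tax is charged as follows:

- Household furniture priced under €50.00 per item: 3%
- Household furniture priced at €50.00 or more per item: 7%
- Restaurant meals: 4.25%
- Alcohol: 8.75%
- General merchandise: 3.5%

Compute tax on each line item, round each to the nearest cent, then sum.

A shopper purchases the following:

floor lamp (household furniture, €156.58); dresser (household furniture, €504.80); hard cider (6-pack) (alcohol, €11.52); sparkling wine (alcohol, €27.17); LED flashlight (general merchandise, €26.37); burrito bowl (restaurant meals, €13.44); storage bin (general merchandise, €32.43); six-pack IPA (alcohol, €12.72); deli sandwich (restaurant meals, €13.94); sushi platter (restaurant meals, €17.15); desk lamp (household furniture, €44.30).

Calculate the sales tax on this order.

Floor lamp €156.58: household furniture, €50.00 or more → 7% → €10.96
Dresser €504.80: household furniture, €50.00 or more → 7% → €35.34
Hard cider (6-pack) €11.52: alcohol → 8.75% → €1.01
Sparkling wine €27.17: alcohol → 8.75% → €2.38
LED flashlight €26.37: general merchandise → 3.5% → €0.92
Burrito bowl €13.44: restaurant meals → 4.25% → €0.57
Storage bin €32.43: general merchandise → 3.5% → €1.14
Six-pack IPA €12.72: alcohol → 8.75% → €1.11
Deli sandwich €13.94: restaurant meals → 4.25% → €0.59
Sushi platter €17.15: restaurant meals → 4.25% → €0.73
Desk lamp €44.30: household furniture, under €50.00 → 3% → €1.33
Total tax = €10.96 + €35.34 + €1.01 + €2.38 + €0.92 + €0.57 + €1.14 + €1.11 + €0.59 + €0.73 + €1.33 = €56.08

€56.08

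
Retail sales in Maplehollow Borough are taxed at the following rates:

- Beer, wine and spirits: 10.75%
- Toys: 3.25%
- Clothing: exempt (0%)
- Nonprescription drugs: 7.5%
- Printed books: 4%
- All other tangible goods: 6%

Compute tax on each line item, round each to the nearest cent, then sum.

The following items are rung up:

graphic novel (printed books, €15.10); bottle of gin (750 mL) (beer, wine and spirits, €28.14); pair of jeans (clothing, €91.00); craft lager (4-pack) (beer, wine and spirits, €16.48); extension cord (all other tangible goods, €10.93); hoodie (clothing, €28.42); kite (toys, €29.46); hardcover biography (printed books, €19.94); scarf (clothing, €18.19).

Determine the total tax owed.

€7.82

Graphic novel €15.10: printed books → 4% → €0.60
Bottle of gin (750 mL) €28.14: beer, wine and spirits → 10.75% → €3.03
Pair of jeans €91.00: clothing → 0% → €0.00
Craft lager (4-pack) €16.48: beer, wine and spirits → 10.75% → €1.77
Extension cord €10.93: all other tangible goods → 6% → €0.66
Hoodie €28.42: clothing → 0% → €0.00
Kite €29.46: toys → 3.25% → €0.96
Hardcover biography €19.94: printed books → 4% → €0.80
Scarf €18.19: clothing → 0% → €0.00
Total tax = €0.60 + €3.03 + €1.77 + €0.66 + €0.96 + €0.80 = €7.82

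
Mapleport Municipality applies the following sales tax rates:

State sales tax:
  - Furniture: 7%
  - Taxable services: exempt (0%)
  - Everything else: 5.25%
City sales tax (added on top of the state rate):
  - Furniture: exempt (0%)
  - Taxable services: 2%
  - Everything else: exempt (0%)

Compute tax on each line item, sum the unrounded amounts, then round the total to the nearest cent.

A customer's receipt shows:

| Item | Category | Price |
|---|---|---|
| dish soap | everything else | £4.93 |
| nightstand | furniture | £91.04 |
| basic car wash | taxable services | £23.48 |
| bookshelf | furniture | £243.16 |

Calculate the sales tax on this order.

Dish soap £4.93: everything else → 5.25% + 0% city = 5.25% → £0.258825
Nightstand £91.04: furniture → 7% + 0% city = 7% → £6.3728
Basic car wash £23.48: taxable services → 0% + 2% city = 2% → £0.4696
Bookshelf £243.16: furniture → 7% + 0% city = 7% → £17.0212
Unrounded tax sum = £24.122425 → £24.12

£24.12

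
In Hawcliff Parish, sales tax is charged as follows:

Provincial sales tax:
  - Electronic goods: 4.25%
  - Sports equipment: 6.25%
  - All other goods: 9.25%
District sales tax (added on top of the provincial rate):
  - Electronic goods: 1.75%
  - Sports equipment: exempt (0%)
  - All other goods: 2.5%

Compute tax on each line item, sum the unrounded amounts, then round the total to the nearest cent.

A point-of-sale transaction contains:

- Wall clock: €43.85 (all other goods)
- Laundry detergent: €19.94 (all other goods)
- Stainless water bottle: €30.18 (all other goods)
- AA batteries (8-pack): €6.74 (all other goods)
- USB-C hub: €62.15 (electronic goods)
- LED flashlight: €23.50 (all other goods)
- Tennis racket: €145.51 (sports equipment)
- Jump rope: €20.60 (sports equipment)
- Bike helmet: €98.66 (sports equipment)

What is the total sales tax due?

Wall clock €43.85: all other goods → 9.25% + 2.5% district = 11.75% → €5.152375
Laundry detergent €19.94: all other goods → 9.25% + 2.5% district = 11.75% → €2.34295
Stainless water bottle €30.18: all other goods → 9.25% + 2.5% district = 11.75% → €3.54615
AA batteries (8-pack) €6.74: all other goods → 9.25% + 2.5% district = 11.75% → €0.79195
USB-C hub €62.15: electronic goods → 4.25% + 1.75% district = 6% → €3.729
LED flashlight €23.50: all other goods → 9.25% + 2.5% district = 11.75% → €2.76125
Tennis racket €145.51: sports equipment → 6.25% + 0% district = 6.25% → €9.094375
Jump rope €20.60: sports equipment → 6.25% + 0% district = 6.25% → €1.2875
Bike helmet €98.66: sports equipment → 6.25% + 0% district = 6.25% → €6.16625
Unrounded tax sum = €34.8718 → €34.87

€34.87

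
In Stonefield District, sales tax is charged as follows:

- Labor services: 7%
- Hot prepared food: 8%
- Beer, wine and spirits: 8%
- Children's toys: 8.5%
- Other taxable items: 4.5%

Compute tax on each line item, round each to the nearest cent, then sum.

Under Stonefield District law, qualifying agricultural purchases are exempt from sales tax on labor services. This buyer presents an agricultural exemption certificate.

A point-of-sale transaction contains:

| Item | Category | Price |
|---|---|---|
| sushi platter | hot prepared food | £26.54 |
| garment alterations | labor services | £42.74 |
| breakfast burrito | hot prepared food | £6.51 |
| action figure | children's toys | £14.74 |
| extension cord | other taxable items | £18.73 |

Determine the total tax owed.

£4.73

Sushi platter £26.54: hot prepared food → 8% → £2.12
Garment alterations £42.74: labor services, buyer-exempt → 0% → £0.00
Breakfast burrito £6.51: hot prepared food → 8% → £0.52
Action figure £14.74: children's toys → 8.5% → £1.25
Extension cord £18.73: other taxable items → 4.5% → £0.84
Total tax = £2.12 + £0.52 + £1.25 + £0.84 = £4.73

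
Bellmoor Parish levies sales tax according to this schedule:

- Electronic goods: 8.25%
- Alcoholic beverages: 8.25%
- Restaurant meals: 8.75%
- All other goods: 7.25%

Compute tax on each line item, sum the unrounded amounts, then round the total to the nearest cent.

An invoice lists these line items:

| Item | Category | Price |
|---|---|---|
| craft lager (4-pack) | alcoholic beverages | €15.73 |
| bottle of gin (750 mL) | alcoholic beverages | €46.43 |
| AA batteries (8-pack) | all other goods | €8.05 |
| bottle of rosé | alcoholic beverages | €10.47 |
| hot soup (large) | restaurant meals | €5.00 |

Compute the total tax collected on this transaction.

€7.01

Craft lager (4-pack) €15.73: alcoholic beverages → 8.25% → €1.297725
Bottle of gin (750 mL) €46.43: alcoholic beverages → 8.25% → €3.830475
AA batteries (8-pack) €8.05: all other goods → 7.25% → €0.583625
Bottle of rosé €10.47: alcoholic beverages → 8.25% → €0.863775
Hot soup (large) €5.00: restaurant meals → 8.75% → €0.4375
Unrounded tax sum = €7.0131 → €7.01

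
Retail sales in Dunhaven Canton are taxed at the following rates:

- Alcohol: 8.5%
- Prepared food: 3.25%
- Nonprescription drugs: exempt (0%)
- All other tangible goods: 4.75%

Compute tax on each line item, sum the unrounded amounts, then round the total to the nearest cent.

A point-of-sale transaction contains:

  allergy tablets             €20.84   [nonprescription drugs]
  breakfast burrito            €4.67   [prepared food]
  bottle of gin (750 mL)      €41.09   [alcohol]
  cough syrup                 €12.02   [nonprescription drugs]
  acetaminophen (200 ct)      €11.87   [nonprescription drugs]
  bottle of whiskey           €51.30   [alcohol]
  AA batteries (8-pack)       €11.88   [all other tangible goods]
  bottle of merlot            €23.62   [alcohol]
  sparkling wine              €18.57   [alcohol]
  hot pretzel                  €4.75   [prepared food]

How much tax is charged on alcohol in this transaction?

€11.44

Bottle of gin (750 mL) €41.09: alcohol → 8.5% → €3.49265
Bottle of whiskey €51.30: alcohol → 8.5% → €4.3605
Bottle of merlot €23.62: alcohol → 8.5% → €2.0077
Sparkling wine €18.57: alcohol → 8.5% → €1.57845
Tax on alcohol: unrounded sum = €11.4393 → €11.44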